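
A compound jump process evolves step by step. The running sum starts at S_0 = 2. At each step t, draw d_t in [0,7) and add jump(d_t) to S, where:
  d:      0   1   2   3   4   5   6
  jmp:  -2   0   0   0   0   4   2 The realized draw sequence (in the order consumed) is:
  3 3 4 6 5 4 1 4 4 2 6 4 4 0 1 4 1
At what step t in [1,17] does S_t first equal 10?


11

t=0: S=2, d=3, jump=0, S_1=2
t=1: S=2, d=3, jump=0, S_2=2
t=2: S=2, d=4, jump=0, S_3=2
t=3: S=2, d=6, jump=2, S_4=4
t=4: S=4, d=5, jump=4, S_5=8
t=5: S=8, d=4, jump=0, S_6=8
t=6: S=8, d=1, jump=0, S_7=8
t=7: S=8, d=4, jump=0, S_8=8
t=8: S=8, d=4, jump=0, S_9=8
t=9: S=8, d=2, jump=0, S_10=8
t=10: S=8, d=6, jump=2, S_11=10
t=11: S=10, d=4, jump=0, S_12=10
t=12: S=10, d=4, jump=0, S_13=10
t=13: S=10, d=0, jump=-2, S_14=8
t=14: S=8, d=1, jump=0, S_15=8
t=15: S=8, d=4, jump=0, S_16=8
t=16: S=8, d=1, jump=0, S_17=8


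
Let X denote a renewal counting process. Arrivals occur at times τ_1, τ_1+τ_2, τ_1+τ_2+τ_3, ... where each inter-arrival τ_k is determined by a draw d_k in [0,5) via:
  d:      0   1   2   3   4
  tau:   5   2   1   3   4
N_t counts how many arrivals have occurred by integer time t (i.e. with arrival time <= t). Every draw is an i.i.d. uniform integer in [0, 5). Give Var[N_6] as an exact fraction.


Inter-arrival values over d=0..4: [5, 2, 1, 3, 4]
Each d has probability 1/5, so the pmf of τ is: f(1) = 1/5, f(2) = 1/5, f(3) = 1/5, f(4) = 1/5, f(5) = 1/5
Let p_n(j) = P(N_n = j), with p_0 = [1]. Condition on τ_1: p_n(0) = P(τ > n), and for j >= 1, p_n(j) = Σ_{k<=n} f(k)·p_{n−k}(j−1)
p_1 = [4/5, 1/5]  (j = 0..1)
p_2 = [3/5, 9/25, 1/25]  (j = 0..2)
p_3 = [2/5, 12/25, 14/125, 1/125]  (j = 0..3)
p_4 = [1/5, 14/25, 26/125, 19/625, 1/625]  (j = 0..4)
p_5 = [0, 3/5, 8/25, 9/125, 24/3125, 1/3125]  (j = 0..5)
p_6 = [0, 2/5, 11/25, 17/125, 69/3125, 29/15625, 1/15625]  (j = 0..6)
E[N_6] = Σ j·p_6(j) = 27906/15625;  E[N_6²] = Σ j²·p_6(j) = 59156/15625
Var[N_6] = 59156/15625 − (27906/15625)² = 145567664/244140625

145567664/244140625


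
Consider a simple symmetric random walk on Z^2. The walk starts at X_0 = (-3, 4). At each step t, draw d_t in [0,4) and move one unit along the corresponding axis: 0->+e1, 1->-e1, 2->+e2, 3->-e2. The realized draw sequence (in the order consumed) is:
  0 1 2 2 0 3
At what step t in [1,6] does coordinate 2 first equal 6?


4

t=0: X=(-3, 4), d=0 → +e1, X_1=(-2, 4)
t=1: X=(-2, 4), d=1 → -e1, X_2=(-3, 4)
t=2: X=(-3, 4), d=2 → +e2, X_3=(-3, 5)
t=3: X=(-3, 5), d=2 → +e2, X_4=(-3, 6)
t=4: X=(-3, 6), d=0 → +e1, X_5=(-2, 6)
t=5: X=(-2, 6), d=3 → -e2, X_6=(-2, 5)


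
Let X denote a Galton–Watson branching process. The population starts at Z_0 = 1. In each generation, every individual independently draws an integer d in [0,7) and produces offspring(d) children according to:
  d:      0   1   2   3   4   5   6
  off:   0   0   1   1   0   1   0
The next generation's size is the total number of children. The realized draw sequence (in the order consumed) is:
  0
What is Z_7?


gen 0: Z_0=1, draws=[0], offspring=[0], Z_1=0
gen 1: Z_1=0, draws=[], offspring=[], Z_2=0
gen 2: Z_2=0, draws=[], offspring=[], Z_3=0
gen 3: Z_3=0, draws=[], offspring=[], Z_4=0
gen 4: Z_4=0, draws=[], offspring=[], Z_5=0
gen 5: Z_5=0, draws=[], offspring=[], Z_6=0
gen 6: Z_6=0, draws=[], offspring=[], Z_7=0

0


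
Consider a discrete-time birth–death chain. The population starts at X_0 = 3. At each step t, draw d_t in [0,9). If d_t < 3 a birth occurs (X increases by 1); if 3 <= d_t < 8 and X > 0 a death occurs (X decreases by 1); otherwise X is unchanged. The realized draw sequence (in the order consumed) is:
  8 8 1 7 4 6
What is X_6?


1

t=0: X=3, d=8 → hold, X_1=3
t=1: X=3, d=8 → hold, X_2=3
t=2: X=3, d=1 → birth, X_3=4
t=3: X=4, d=7 → death, X_4=3
t=4: X=3, d=4 → death, X_5=2
t=5: X=2, d=6 → death, X_6=1


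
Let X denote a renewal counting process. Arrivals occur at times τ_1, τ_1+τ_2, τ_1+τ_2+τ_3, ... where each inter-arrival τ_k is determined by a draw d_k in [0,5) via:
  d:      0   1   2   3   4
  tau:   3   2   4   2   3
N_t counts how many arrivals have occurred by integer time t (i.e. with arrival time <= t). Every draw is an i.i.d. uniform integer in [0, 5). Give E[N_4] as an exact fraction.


Inter-arrival values over d=0..4: [3, 2, 4, 2, 3]
Each d has probability 1/5, so the pmf of τ is: f(2) = 2/5, f(3) = 2/5, f(4) = 1/5
Renewal equation for m(n) = E[N_n]: condition on τ_1 = k (if k <= n, one arrival plus a fresh copy on the remaining n−k steps): m(n) = F(n) + Σ_{k<=n} f(k)·m(n−k), where F(n) = P(τ <= n) and m(0) = 0
m(1) = F(1) = 0
m(2) = F(2) = 2/5
m(3) = F(3) = 4/5
m(4) = F(4) + f(2)·m(2) = 1 + 2/5·2/5 = 29/25
E[N_4] = m(4) = 29/25

29/25


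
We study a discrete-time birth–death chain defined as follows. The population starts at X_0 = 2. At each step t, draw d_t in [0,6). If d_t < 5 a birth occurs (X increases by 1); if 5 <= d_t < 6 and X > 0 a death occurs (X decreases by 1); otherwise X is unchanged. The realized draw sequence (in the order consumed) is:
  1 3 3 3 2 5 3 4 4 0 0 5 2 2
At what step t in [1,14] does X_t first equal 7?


t=0: X=2, d=1 → birth, X_1=3
t=1: X=3, d=3 → birth, X_2=4
t=2: X=4, d=3 → birth, X_3=5
t=3: X=5, d=3 → birth, X_4=6
t=4: X=6, d=2 → birth, X_5=7
t=5: X=7, d=5 → death, X_6=6
t=6: X=6, d=3 → birth, X_7=7
t=7: X=7, d=4 → birth, X_8=8
t=8: X=8, d=4 → birth, X_9=9
t=9: X=9, d=0 → birth, X_10=10
t=10: X=10, d=0 → birth, X_11=11
t=11: X=11, d=5 → death, X_12=10
t=12: X=10, d=2 → birth, X_13=11
t=13: X=11, d=2 → birth, X_14=12

5


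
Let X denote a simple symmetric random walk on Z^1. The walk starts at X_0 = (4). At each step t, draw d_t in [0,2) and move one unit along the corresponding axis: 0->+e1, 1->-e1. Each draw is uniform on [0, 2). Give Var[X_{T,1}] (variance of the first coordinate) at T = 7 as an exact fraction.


Outcome values over d=0..1: [1, -1]
Σy = 0, Σy² = 2, M = 2
μ = 0/2 = 0,  σ² = 2/2 − (0)² = 1
Independent increments: Var[X_7] = 7·σ² = 7·(1) = 7

7


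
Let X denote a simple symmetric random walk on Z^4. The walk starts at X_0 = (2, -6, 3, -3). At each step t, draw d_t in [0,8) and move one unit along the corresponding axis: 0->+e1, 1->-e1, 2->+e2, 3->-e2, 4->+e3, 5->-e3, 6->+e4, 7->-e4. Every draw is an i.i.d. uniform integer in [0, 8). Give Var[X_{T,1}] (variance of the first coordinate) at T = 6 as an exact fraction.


3/2

Outcome values over d=0..7: [1, -1, 0, 0, 0, 0, 0, 0]
Σy = 0, Σy² = 2, M = 8
μ = 0/8 = 0,  σ² = 2/8 − (0)² = 1/4
Independent increments: Var[X_6] = 6·σ² = 6·(1/4) = 3/2


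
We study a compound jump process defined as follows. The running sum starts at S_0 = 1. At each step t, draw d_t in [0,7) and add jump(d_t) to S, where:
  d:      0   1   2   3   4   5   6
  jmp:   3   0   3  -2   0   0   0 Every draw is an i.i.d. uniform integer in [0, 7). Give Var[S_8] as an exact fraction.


Outcome values over d=0..6: [3, 0, 3, -2, 0, 0, 0]
Σy = 4, Σy² = 22, M = 7
μ = 4/7 = 4/7,  σ² = 22/7 − (4/7)² = 138/49
Independent increments: Var[S_8] = 8·σ² = 8·(138/49) = 1104/49

1104/49


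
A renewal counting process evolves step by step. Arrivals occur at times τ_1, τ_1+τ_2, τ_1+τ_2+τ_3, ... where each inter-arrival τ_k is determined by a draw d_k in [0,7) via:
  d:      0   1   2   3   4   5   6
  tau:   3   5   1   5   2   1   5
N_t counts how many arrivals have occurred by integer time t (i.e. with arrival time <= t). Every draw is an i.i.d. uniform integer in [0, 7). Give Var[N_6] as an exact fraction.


Inter-arrival values over d=0..6: [3, 5, 1, 5, 2, 1, 5]
Each d has probability 1/7, so the pmf of τ is: f(1) = 2/7, f(2) = 1/7, f(3) = 1/7, f(5) = 3/7
Let p_n(j) = P(N_n = j), with p_0 = [1]. Condition on τ_1: p_n(0) = P(τ > n), and for j >= 1, p_n(j) = Σ_{k<=n} f(k)·p_{n−k}(j−1)
p_1 = [5/7, 2/7]  (j = 0..1)
p_2 = [4/7, 17/49, 4/49]  (j = 0..2)
p_3 = [3/7, 20/49, 48/343, 8/343]  (j = 0..3)
p_4 = [3/7, 15/49, 71/343, 124/2401, 16/2401]  (j = 0..4)
p_5 = [0, 34/49, 67/343, 218/2401, 304/16807, 32/16807]  (j = 0..5)
p_6 = [0, 3/7, 145/343, 253/2401, 88/2401, 720/117649, 64/117649]  (j = 0..6)
E[N_6] = Σ j·p_6(j) = 208314/117649;  E[N_6²] = Σ j²·p_6(j) = 450230/117649
Var[N_6] = 450230/117649 − (208314/117649)² = 9574386674/13841287201

9574386674/13841287201


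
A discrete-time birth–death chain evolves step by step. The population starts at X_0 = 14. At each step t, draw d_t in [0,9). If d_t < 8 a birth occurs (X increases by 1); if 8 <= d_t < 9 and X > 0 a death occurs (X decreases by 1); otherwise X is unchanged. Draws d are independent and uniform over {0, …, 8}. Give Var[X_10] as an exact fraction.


320/81

X can drop by at most 1 per step and X_0 = 14 > T = 10, so X_t >= 14 − t >= 4 > 0 for every t <= 10: the floor at 0 (the 'and X > 0' condition) never binds. Hence X_10 = X_0 + Σ_{t<10} Y_t with i.i.d. increments Y_t = y(d_t) ∈ {+1, −1, 0}.
Outcome values over d=0..8: [1, 1, 1, 1, 1, 1, 1, 1, -1]
Σy = 7, Σy² = 9, M = 9
μ = 7/9 = 7/9,  σ² = 9/9 − (7/9)² = 32/81
Independent increments: Var[X_10] = 10·σ² = 10·(32/81) = 320/81


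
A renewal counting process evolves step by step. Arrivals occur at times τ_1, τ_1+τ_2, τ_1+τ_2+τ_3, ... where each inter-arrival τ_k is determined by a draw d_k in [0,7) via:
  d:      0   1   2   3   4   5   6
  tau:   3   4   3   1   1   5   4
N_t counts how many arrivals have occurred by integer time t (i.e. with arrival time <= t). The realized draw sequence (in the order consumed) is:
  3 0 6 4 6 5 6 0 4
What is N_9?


4

draw d_1=3: τ_1=1, arrival time A_1=1
draw d_2=0: τ_2=3, arrival time A_2=4
draw d_3=6: τ_3=4, arrival time A_3=8
draw d_4=4: τ_4=1, arrival time A_4=9
draw d_5=6: τ_5=4, arrival time A_5=13
draw d_6=5: τ_6=5, arrival time A_6=18
draw d_7=6: τ_7=4, arrival time A_7=22
draw d_8=0: τ_8=3, arrival time A_8=25
draw d_9=4: τ_9=1, arrival time A_9=26
N_t over t=0..9: 0:0 1:1 2:1 3:1 4:2 5:2 6:2 7:2 8:3 9:4


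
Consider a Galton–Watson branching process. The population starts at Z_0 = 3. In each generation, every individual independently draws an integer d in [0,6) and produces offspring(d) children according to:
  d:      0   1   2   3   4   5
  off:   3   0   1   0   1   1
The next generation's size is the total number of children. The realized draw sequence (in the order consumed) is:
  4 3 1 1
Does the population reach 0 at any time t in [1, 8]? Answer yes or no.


gen 0: Z_0=3, draws=[4, 3, 1], offspring=[1, 0, 0], Z_1=1
gen 1: Z_1=1, draws=[1], offspring=[0], Z_2=0
gen 2: Z_2=0, draws=[], offspring=[], Z_3=0
gen 3: Z_3=0, draws=[], offspring=[], Z_4=0
gen 4: Z_4=0, draws=[], offspring=[], Z_5=0
gen 5: Z_5=0, draws=[], offspring=[], Z_6=0
gen 6: Z_6=0, draws=[], offspring=[], Z_7=0
gen 7: Z_7=0, draws=[], offspring=[], Z_8=0

yes


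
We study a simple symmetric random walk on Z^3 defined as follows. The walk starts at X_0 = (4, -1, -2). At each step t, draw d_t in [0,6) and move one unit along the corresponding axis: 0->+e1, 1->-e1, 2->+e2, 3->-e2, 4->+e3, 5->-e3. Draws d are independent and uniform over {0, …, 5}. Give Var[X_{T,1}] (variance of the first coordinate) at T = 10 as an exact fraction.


10/3

Outcome values over d=0..5: [1, -1, 0, 0, 0, 0]
Σy = 0, Σy² = 2, M = 6
μ = 0/6 = 0,  σ² = 2/6 − (0)² = 1/3
Independent increments: Var[X_10] = 10·σ² = 10·(1/3) = 10/3


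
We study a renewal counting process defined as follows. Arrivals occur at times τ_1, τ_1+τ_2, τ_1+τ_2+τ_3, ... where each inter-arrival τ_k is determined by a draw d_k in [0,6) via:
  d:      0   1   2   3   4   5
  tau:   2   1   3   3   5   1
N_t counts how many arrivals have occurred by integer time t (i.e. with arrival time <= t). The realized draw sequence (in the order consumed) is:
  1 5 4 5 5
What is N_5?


2

draw d_1=1: τ_1=1, arrival time A_1=1
draw d_2=5: τ_2=1, arrival time A_2=2
draw d_3=4: τ_3=5, arrival time A_3=7
draw d_4=5: τ_4=1, arrival time A_4=8
draw d_5=5: τ_5=1, arrival time A_5=9
N_t over t=0..5: 0:0 1:1 2:2 3:2 4:2 5:2


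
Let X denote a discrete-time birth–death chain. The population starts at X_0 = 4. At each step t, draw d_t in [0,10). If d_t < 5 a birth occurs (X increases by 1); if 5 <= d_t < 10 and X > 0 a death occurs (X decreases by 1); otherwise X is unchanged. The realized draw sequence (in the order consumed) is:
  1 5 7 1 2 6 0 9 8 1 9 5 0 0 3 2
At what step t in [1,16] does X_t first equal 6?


t=0: X=4, d=1 → birth, X_1=5
t=1: X=5, d=5 → death, X_2=4
t=2: X=4, d=7 → death, X_3=3
t=3: X=3, d=1 → birth, X_4=4
t=4: X=4, d=2 → birth, X_5=5
t=5: X=5, d=6 → death, X_6=4
t=6: X=4, d=0 → birth, X_7=5
t=7: X=5, d=9 → death, X_8=4
t=8: X=4, d=8 → death, X_9=3
t=9: X=3, d=1 → birth, X_10=4
t=10: X=4, d=9 → death, X_11=3
t=11: X=3, d=5 → death, X_12=2
t=12: X=2, d=0 → birth, X_13=3
t=13: X=3, d=0 → birth, X_14=4
t=14: X=4, d=3 → birth, X_15=5
t=15: X=5, d=2 → birth, X_16=6

16


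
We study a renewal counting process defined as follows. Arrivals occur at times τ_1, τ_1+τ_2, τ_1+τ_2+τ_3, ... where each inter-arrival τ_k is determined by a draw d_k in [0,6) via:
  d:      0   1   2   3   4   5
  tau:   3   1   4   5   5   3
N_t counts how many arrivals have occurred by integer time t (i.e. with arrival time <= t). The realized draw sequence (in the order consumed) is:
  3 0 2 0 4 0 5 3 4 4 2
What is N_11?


draw d_1=3: τ_1=5, arrival time A_1=5
draw d_2=0: τ_2=3, arrival time A_2=8
draw d_3=2: τ_3=4, arrival time A_3=12
draw d_4=0: τ_4=3, arrival time A_4=15
draw d_5=4: τ_5=5, arrival time A_5=20
draw d_6=0: τ_6=3, arrival time A_6=23
draw d_7=5: τ_7=3, arrival time A_7=26
draw d_8=3: τ_8=5, arrival time A_8=31
draw d_9=4: τ_9=5, arrival time A_9=36
draw d_10=4: τ_10=5, arrival time A_10=41
draw d_11=2: τ_11=4, arrival time A_11=45
N_t over t=0..11: 0:0 1:0 2:0 3:0 4:0 5:1 6:1 7:1 8:2 9:2 10:2 11:2

2


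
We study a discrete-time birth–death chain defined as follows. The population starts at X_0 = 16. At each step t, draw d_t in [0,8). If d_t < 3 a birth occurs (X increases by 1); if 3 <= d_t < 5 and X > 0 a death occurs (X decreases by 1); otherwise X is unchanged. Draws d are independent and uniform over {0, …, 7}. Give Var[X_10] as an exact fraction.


X can drop by at most 1 per step and X_0 = 16 > T = 10, so X_t >= 16 − t >= 6 > 0 for every t <= 10: the floor at 0 (the 'and X > 0' condition) never binds. Hence X_10 = X_0 + Σ_{t<10} Y_t with i.i.d. increments Y_t = y(d_t) ∈ {+1, −1, 0}.
Outcome values over d=0..7: [1, 1, 1, -1, -1, 0, 0, 0]
Σy = 1, Σy² = 5, M = 8
μ = 1/8 = 1/8,  σ² = 5/8 − (1/8)² = 39/64
Independent increments: Var[X_10] = 10·σ² = 10·(39/64) = 195/32

195/32


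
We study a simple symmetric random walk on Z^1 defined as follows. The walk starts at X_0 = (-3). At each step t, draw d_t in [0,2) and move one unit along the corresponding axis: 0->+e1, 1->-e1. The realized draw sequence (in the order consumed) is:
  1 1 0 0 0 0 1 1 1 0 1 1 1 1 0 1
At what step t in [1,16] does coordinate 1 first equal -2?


t=0: X=(-3), d=1 → -e1, X_1=(-4)
t=1: X=(-4), d=1 → -e1, X_2=(-5)
t=2: X=(-5), d=0 → +e1, X_3=(-4)
t=3: X=(-4), d=0 → +e1, X_4=(-3)
t=4: X=(-3), d=0 → +e1, X_5=(-2)
t=5: X=(-2), d=0 → +e1, X_6=(-1)
t=6: X=(-1), d=1 → -e1, X_7=(-2)
t=7: X=(-2), d=1 → -e1, X_8=(-3)
t=8: X=(-3), d=1 → -e1, X_9=(-4)
t=9: X=(-4), d=0 → +e1, X_10=(-3)
t=10: X=(-3), d=1 → -e1, X_11=(-4)
t=11: X=(-4), d=1 → -e1, X_12=(-5)
t=12: X=(-5), d=1 → -e1, X_13=(-6)
t=13: X=(-6), d=1 → -e1, X_14=(-7)
t=14: X=(-7), d=0 → +e1, X_15=(-6)
t=15: X=(-6), d=1 → -e1, X_16=(-7)

5


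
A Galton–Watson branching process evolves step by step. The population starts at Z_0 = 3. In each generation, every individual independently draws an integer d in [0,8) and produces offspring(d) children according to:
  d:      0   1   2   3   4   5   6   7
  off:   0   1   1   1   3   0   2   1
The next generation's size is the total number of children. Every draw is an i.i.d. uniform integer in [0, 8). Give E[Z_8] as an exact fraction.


129140163/16777216

Outcome values over d=0..7: [0, 1, 1, 1, 3, 0, 2, 1]
Σy = 9, Σy² = 17, M = 8
μ = 9/8 = 9/8,  σ² = 17/8 − (9/8)² = 55/64
E[Z_0] = 3
E[Z_1] = 9/8·E[Z_0] = 27/8
E[Z_2] = 9/8·E[Z_1] = 243/64
E[Z_3] = 9/8·E[Z_2] = 2187/512
E[Z_4] = 9/8·E[Z_3] = 19683/4096
E[Z_5] = 9/8·E[Z_4] = 177147/32768
E[Z_6] = 9/8·E[Z_5] = 1594323/262144
E[Z_7] = 9/8·E[Z_6] = 14348907/2097152
E[Z_8] = 9/8·E[Z_7] = 129140163/16777216


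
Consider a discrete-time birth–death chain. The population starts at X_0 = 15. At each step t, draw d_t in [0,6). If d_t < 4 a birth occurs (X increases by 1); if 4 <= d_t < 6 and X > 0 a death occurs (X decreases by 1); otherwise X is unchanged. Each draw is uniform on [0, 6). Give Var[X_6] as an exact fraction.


X can drop by at most 1 per step and X_0 = 15 > T = 6, so X_t >= 15 − t >= 9 > 0 for every t <= 6: the floor at 0 (the 'and X > 0' condition) never binds. Hence X_6 = X_0 + Σ_{t<6} Y_t with i.i.d. increments Y_t = y(d_t) ∈ {+1, −1, 0}.
Outcome values over d=0..5: [1, 1, 1, 1, -1, -1]
Σy = 2, Σy² = 6, M = 6
μ = 2/6 = 1/3,  σ² = 6/6 − (1/3)² = 8/9
Independent increments: Var[X_6] = 6·σ² = 6·(8/9) = 16/3

16/3


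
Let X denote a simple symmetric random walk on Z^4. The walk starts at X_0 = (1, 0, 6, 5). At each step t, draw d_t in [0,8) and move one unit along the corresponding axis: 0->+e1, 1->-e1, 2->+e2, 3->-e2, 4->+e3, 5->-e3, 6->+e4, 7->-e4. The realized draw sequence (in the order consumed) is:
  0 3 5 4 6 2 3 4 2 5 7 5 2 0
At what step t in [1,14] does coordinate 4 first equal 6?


5

t=0: X=(1, 0, 6, 5), d=0 → +e1, X_1=(2, 0, 6, 5)
t=1: X=(2, 0, 6, 5), d=3 → -e2, X_2=(2, -1, 6, 5)
t=2: X=(2, -1, 6, 5), d=5 → -e3, X_3=(2, -1, 5, 5)
t=3: X=(2, -1, 5, 5), d=4 → +e3, X_4=(2, -1, 6, 5)
t=4: X=(2, -1, 6, 5), d=6 → +e4, X_5=(2, -1, 6, 6)
t=5: X=(2, -1, 6, 6), d=2 → +e2, X_6=(2, 0, 6, 6)
t=6: X=(2, 0, 6, 6), d=3 → -e2, X_7=(2, -1, 6, 6)
t=7: X=(2, -1, 6, 6), d=4 → +e3, X_8=(2, -1, 7, 6)
t=8: X=(2, -1, 7, 6), d=2 → +e2, X_9=(2, 0, 7, 6)
t=9: X=(2, 0, 7, 6), d=5 → -e3, X_10=(2, 0, 6, 6)
t=10: X=(2, 0, 6, 6), d=7 → -e4, X_11=(2, 0, 6, 5)
t=11: X=(2, 0, 6, 5), d=5 → -e3, X_12=(2, 0, 5, 5)
t=12: X=(2, 0, 5, 5), d=2 → +e2, X_13=(2, 1, 5, 5)
t=13: X=(2, 1, 5, 5), d=0 → +e1, X_14=(3, 1, 5, 5)


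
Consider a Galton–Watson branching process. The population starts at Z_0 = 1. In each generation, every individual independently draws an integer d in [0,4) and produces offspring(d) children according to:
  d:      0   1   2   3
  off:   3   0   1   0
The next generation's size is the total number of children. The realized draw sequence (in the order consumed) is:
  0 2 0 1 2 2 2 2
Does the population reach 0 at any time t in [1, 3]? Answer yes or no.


no

gen 0: Z_0=1, draws=[0], offspring=[3], Z_1=3
gen 1: Z_1=3, draws=[2, 0, 1], offspring=[1, 3, 0], Z_2=4
gen 2: Z_2=4, draws=[2, 2, 2, 2], offspring=[1, 1, 1, 1], Z_3=4


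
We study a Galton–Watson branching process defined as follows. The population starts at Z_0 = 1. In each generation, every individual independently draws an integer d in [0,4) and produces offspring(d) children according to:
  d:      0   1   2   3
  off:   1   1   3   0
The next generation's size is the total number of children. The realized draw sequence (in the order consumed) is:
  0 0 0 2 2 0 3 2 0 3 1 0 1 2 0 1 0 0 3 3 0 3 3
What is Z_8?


3

gen 0: Z_0=1, draws=[0], offspring=[1], Z_1=1
gen 1: Z_1=1, draws=[0], offspring=[1], Z_2=1
gen 2: Z_2=1, draws=[0], offspring=[1], Z_3=1
gen 3: Z_3=1, draws=[2], offspring=[3], Z_4=3
gen 4: Z_4=3, draws=[2, 0, 3], offspring=[3, 1, 0], Z_5=4
gen 5: Z_5=4, draws=[2, 0, 3, 1], offspring=[3, 1, 0, 1], Z_6=5
gen 6: Z_6=5, draws=[0, 1, 2, 0, 1], offspring=[1, 1, 3, 1, 1], Z_7=7
gen 7: Z_7=7, draws=[0, 0, 3, 3, 0, 3, 3], offspring=[1, 1, 0, 0, 1, 0, 0], Z_8=3


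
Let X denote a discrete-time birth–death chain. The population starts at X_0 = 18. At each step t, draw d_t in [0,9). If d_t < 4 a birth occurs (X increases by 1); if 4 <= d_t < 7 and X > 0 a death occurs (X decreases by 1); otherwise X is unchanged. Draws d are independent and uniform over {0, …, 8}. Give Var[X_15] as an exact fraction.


310/27

X can drop by at most 1 per step and X_0 = 18 > T = 15, so X_t >= 18 − t >= 3 > 0 for every t <= 15: the floor at 0 (the 'and X > 0' condition) never binds. Hence X_15 = X_0 + Σ_{t<15} Y_t with i.i.d. increments Y_t = y(d_t) ∈ {+1, −1, 0}.
Outcome values over d=0..8: [1, 1, 1, 1, -1, -1, -1, 0, 0]
Σy = 1, Σy² = 7, M = 9
μ = 1/9 = 1/9,  σ² = 7/9 − (1/9)² = 62/81
Independent increments: Var[X_15] = 15·σ² = 15·(62/81) = 310/27


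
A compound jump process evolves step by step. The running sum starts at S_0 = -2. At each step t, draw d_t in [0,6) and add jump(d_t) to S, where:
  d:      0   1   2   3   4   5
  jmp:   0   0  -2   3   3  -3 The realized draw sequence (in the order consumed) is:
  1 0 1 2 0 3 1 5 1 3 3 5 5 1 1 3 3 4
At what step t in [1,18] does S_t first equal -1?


t=0: S=-2, d=1, jump=0, S_1=-2
t=1: S=-2, d=0, jump=0, S_2=-2
t=2: S=-2, d=1, jump=0, S_3=-2
t=3: S=-2, d=2, jump=-2, S_4=-4
t=4: S=-4, d=0, jump=0, S_5=-4
t=5: S=-4, d=3, jump=3, S_6=-1
t=6: S=-1, d=1, jump=0, S_7=-1
t=7: S=-1, d=5, jump=-3, S_8=-4
t=8: S=-4, d=1, jump=0, S_9=-4
t=9: S=-4, d=3, jump=3, S_10=-1
t=10: S=-1, d=3, jump=3, S_11=2
t=11: S=2, d=5, jump=-3, S_12=-1
t=12: S=-1, d=5, jump=-3, S_13=-4
t=13: S=-4, d=1, jump=0, S_14=-4
t=14: S=-4, d=1, jump=0, S_15=-4
t=15: S=-4, d=3, jump=3, S_16=-1
t=16: S=-1, d=3, jump=3, S_17=2
t=17: S=2, d=4, jump=3, S_18=5

6


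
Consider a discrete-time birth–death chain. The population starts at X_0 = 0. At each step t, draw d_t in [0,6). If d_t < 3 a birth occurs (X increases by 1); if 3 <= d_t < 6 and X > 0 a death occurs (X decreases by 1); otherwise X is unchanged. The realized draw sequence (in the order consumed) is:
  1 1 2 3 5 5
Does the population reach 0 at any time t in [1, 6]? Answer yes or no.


t=0: X=0, d=1 → birth, X_1=1
t=1: X=1, d=1 → birth, X_2=2
t=2: X=2, d=2 → birth, X_3=3
t=3: X=3, d=3 → death, X_4=2
t=4: X=2, d=5 → death, X_5=1
t=5: X=1, d=5 → death, X_6=0

yes


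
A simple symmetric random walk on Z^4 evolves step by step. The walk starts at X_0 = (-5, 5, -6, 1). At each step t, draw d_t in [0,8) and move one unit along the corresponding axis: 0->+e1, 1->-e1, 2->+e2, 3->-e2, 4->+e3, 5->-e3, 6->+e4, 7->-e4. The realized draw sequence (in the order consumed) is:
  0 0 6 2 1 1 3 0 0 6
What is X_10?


(-3, 5, -6, 3)

t=0: X=(-5, 5, -6, 1), d=0 → +e1, X_1=(-4, 5, -6, 1)
t=1: X=(-4, 5, -6, 1), d=0 → +e1, X_2=(-3, 5, -6, 1)
t=2: X=(-3, 5, -6, 1), d=6 → +e4, X_3=(-3, 5, -6, 2)
t=3: X=(-3, 5, -6, 2), d=2 → +e2, X_4=(-3, 6, -6, 2)
t=4: X=(-3, 6, -6, 2), d=1 → -e1, X_5=(-4, 6, -6, 2)
t=5: X=(-4, 6, -6, 2), d=1 → -e1, X_6=(-5, 6, -6, 2)
t=6: X=(-5, 6, -6, 2), d=3 → -e2, X_7=(-5, 5, -6, 2)
t=7: X=(-5, 5, -6, 2), d=0 → +e1, X_8=(-4, 5, -6, 2)
t=8: X=(-4, 5, -6, 2), d=0 → +e1, X_9=(-3, 5, -6, 2)
t=9: X=(-3, 5, -6, 2), d=6 → +e4, X_10=(-3, 5, -6, 3)


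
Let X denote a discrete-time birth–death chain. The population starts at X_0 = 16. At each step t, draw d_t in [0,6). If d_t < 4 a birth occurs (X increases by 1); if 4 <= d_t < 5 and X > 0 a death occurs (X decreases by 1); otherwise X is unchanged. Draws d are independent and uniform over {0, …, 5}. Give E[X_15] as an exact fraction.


X can drop by at most 1 per step and X_0 = 16 > T = 15, so X_t >= 16 − t >= 1 > 0 for every t <= 15: the floor at 0 (the 'and X > 0' condition) never binds. Hence X_15 = X_0 + Σ_{t<15} Y_t with i.i.d. increments Y_t = y(d_t) ∈ {+1, −1, 0}.
Outcome values over d=0..5: [1, 1, 1, 1, -1, 0]
Σy = 3, Σy² = 5, M = 6
μ = 3/6 = 1/2,  σ² = 5/6 − (1/2)² = 7/12
E[X_15] = 16 + 15·(1/2) = 47/2

47/2


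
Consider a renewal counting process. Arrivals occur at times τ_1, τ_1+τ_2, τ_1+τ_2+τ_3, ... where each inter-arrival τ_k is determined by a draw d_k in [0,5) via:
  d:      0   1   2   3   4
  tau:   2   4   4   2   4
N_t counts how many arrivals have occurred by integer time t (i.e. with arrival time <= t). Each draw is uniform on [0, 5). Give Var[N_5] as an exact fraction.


84/625

Inter-arrival values over d=0..4: [2, 4, 4, 2, 4]
Each d has probability 1/5, so the pmf of τ is: f(2) = 2/5, f(4) = 3/5
Let p_n(j) = P(N_n = j), with p_0 = [1]. Condition on τ_1: p_n(0) = P(τ > n), and for j >= 1, p_n(j) = Σ_{k<=n} f(k)·p_{n−k}(j−1)
p_1 = [1]  (j = 0)
p_2 = [3/5, 2/5]  (j = 0..1)
p_3 = [3/5, 2/5]  (j = 0..1)
p_4 = [0, 21/25, 4/25]  (j = 0..2)
p_5 = [0, 21/25, 4/25]  (j = 0..2)
E[N_5] = Σ j·p_5(j) = 29/25;  E[N_5²] = Σ j²·p_5(j) = 37/25
Var[N_5] = 37/25 − (29/25)² = 84/625


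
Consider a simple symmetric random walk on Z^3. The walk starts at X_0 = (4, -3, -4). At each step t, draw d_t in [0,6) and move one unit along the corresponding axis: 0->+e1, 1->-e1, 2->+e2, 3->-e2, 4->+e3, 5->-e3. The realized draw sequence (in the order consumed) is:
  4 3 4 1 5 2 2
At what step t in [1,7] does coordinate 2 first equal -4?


t=0: X=(4, -3, -4), d=4 → +e3, X_1=(4, -3, -3)
t=1: X=(4, -3, -3), d=3 → -e2, X_2=(4, -4, -3)
t=2: X=(4, -4, -3), d=4 → +e3, X_3=(4, -4, -2)
t=3: X=(4, -4, -2), d=1 → -e1, X_4=(3, -4, -2)
t=4: X=(3, -4, -2), d=5 → -e3, X_5=(3, -4, -3)
t=5: X=(3, -4, -3), d=2 → +e2, X_6=(3, -3, -3)
t=6: X=(3, -3, -3), d=2 → +e2, X_7=(3, -2, -3)

2


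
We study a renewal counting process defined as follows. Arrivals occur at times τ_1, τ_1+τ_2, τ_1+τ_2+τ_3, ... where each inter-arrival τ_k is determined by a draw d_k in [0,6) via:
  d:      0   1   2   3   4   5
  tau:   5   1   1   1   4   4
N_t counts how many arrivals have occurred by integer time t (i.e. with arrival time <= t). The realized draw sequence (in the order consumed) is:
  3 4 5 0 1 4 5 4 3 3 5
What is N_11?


3

draw d_1=3: τ_1=1, arrival time A_1=1
draw d_2=4: τ_2=4, arrival time A_2=5
draw d_3=5: τ_3=4, arrival time A_3=9
draw d_4=0: τ_4=5, arrival time A_4=14
draw d_5=1: τ_5=1, arrival time A_5=15
draw d_6=4: τ_6=4, arrival time A_6=19
draw d_7=5: τ_7=4, arrival time A_7=23
draw d_8=4: τ_8=4, arrival time A_8=27
draw d_9=3: τ_9=1, arrival time A_9=28
draw d_10=3: τ_10=1, arrival time A_10=29
draw d_11=5: τ_11=4, arrival time A_11=33
N_t over t=0..11: 0:0 1:1 2:1 3:1 4:1 5:2 6:2 7:2 8:2 9:3 10:3 11:3


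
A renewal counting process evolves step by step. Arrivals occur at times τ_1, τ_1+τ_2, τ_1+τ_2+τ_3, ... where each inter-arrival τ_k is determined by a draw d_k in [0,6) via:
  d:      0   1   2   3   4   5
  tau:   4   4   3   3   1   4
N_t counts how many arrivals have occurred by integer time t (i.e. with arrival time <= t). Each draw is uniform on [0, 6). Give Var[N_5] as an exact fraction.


Inter-arrival values over d=0..5: [4, 4, 3, 3, 1, 4]
Each d has probability 1/6, so the pmf of τ is: f(1) = 1/6, f(3) = 1/3, f(4) = 1/2
Let p_n(j) = P(N_n = j), with p_0 = [1]. Condition on τ_1: p_n(0) = P(τ > n), and for j >= 1, p_n(j) = Σ_{k<=n} f(k)·p_{n−k}(j−1)
p_1 = [5/6, 1/6]  (j = 0..1)
p_2 = [5/6, 5/36, 1/36]  (j = 0..2)
p_3 = [1/2, 17/36, 5/216, 1/216]  (j = 0..3)
p_4 = [0, 31/36, 29/216, 5/1296, 1/1296]  (j = 0..4)
p_5 = [0, 25/36, 59/216, 41/1296, 5/7776, 1/7776]  (j = 0..5)
E[N_5] = Σ j·p_5(j) = 10411/7776;  E[N_5²] = Σ j²·p_5(j) = 5405/2592
Var[N_5] = 5405/2592 − (10411/7776)² = 17698919/60466176

17698919/60466176


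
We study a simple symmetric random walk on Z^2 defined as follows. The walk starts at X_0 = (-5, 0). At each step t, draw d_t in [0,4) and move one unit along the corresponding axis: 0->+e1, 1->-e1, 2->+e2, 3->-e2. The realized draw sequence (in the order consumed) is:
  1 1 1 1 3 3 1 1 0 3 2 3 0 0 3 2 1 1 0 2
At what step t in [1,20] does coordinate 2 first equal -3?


t=0: X=(-5, 0), d=1 → -e1, X_1=(-6, 0)
t=1: X=(-6, 0), d=1 → -e1, X_2=(-7, 0)
t=2: X=(-7, 0), d=1 → -e1, X_3=(-8, 0)
t=3: X=(-8, 0), d=1 → -e1, X_4=(-9, 0)
t=4: X=(-9, 0), d=3 → -e2, X_5=(-9, -1)
t=5: X=(-9, -1), d=3 → -e2, X_6=(-9, -2)
t=6: X=(-9, -2), d=1 → -e1, X_7=(-10, -2)
t=7: X=(-10, -2), d=1 → -e1, X_8=(-11, -2)
t=8: X=(-11, -2), d=0 → +e1, X_9=(-10, -2)
t=9: X=(-10, -2), d=3 → -e2, X_10=(-10, -3)
t=10: X=(-10, -3), d=2 → +e2, X_11=(-10, -2)
t=11: X=(-10, -2), d=3 → -e2, X_12=(-10, -3)
t=12: X=(-10, -3), d=0 → +e1, X_13=(-9, -3)
t=13: X=(-9, -3), d=0 → +e1, X_14=(-8, -3)
t=14: X=(-8, -3), d=3 → -e2, X_15=(-8, -4)
t=15: X=(-8, -4), d=2 → +e2, X_16=(-8, -3)
t=16: X=(-8, -3), d=1 → -e1, X_17=(-9, -3)
t=17: X=(-9, -3), d=1 → -e1, X_18=(-10, -3)
t=18: X=(-10, -3), d=0 → +e1, X_19=(-9, -3)
t=19: X=(-9, -3), d=2 → +e2, X_20=(-9, -2)

10


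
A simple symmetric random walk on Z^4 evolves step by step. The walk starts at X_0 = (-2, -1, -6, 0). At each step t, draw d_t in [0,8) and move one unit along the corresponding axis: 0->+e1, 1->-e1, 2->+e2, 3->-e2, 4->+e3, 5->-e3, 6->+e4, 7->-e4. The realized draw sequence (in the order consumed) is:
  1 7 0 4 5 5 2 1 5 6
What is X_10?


(-3, 0, -8, 0)

t=0: X=(-2, -1, -6, 0), d=1 → -e1, X_1=(-3, -1, -6, 0)
t=1: X=(-3, -1, -6, 0), d=7 → -e4, X_2=(-3, -1, -6, -1)
t=2: X=(-3, -1, -6, -1), d=0 → +e1, X_3=(-2, -1, -6, -1)
t=3: X=(-2, -1, -6, -1), d=4 → +e3, X_4=(-2, -1, -5, -1)
t=4: X=(-2, -1, -5, -1), d=5 → -e3, X_5=(-2, -1, -6, -1)
t=5: X=(-2, -1, -6, -1), d=5 → -e3, X_6=(-2, -1, -7, -1)
t=6: X=(-2, -1, -7, -1), d=2 → +e2, X_7=(-2, 0, -7, -1)
t=7: X=(-2, 0, -7, -1), d=1 → -e1, X_8=(-3, 0, -7, -1)
t=8: X=(-3, 0, -7, -1), d=5 → -e3, X_9=(-3, 0, -8, -1)
t=9: X=(-3, 0, -8, -1), d=6 → +e4, X_10=(-3, 0, -8, 0)


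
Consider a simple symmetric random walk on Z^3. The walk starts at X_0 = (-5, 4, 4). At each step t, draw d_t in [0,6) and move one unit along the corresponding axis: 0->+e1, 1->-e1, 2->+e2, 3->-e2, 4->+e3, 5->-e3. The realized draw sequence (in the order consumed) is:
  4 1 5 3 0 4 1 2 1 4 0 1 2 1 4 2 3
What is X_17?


(-8, 5, 7)

t=0: X=(-5, 4, 4), d=4 → +e3, X_1=(-5, 4, 5)
t=1: X=(-5, 4, 5), d=1 → -e1, X_2=(-6, 4, 5)
t=2: X=(-6, 4, 5), d=5 → -e3, X_3=(-6, 4, 4)
t=3: X=(-6, 4, 4), d=3 → -e2, X_4=(-6, 3, 4)
t=4: X=(-6, 3, 4), d=0 → +e1, X_5=(-5, 3, 4)
t=5: X=(-5, 3, 4), d=4 → +e3, X_6=(-5, 3, 5)
t=6: X=(-5, 3, 5), d=1 → -e1, X_7=(-6, 3, 5)
t=7: X=(-6, 3, 5), d=2 → +e2, X_8=(-6, 4, 5)
t=8: X=(-6, 4, 5), d=1 → -e1, X_9=(-7, 4, 5)
t=9: X=(-7, 4, 5), d=4 → +e3, X_10=(-7, 4, 6)
t=10: X=(-7, 4, 6), d=0 → +e1, X_11=(-6, 4, 6)
t=11: X=(-6, 4, 6), d=1 → -e1, X_12=(-7, 4, 6)
t=12: X=(-7, 4, 6), d=2 → +e2, X_13=(-7, 5, 6)
t=13: X=(-7, 5, 6), d=1 → -e1, X_14=(-8, 5, 6)
t=14: X=(-8, 5, 6), d=4 → +e3, X_15=(-8, 5, 7)
t=15: X=(-8, 5, 7), d=2 → +e2, X_16=(-8, 6, 7)
t=16: X=(-8, 6, 7), d=3 → -e2, X_17=(-8, 5, 7)


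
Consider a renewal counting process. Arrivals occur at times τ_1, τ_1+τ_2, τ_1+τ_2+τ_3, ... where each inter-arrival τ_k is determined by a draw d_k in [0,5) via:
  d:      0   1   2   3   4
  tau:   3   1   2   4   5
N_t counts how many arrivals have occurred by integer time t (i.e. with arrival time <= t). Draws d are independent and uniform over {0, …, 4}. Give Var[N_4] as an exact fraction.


210384/390625

Inter-arrival values over d=0..4: [3, 1, 2, 4, 5]
Each d has probability 1/5, so the pmf of τ is: f(1) = 1/5, f(2) = 1/5, f(3) = 1/5, f(4) = 1/5, f(5) = 1/5
Let p_n(j) = P(N_n = j), with p_0 = [1]. Condition on τ_1: p_n(0) = P(τ > n), and for j >= 1, p_n(j) = Σ_{k<=n} f(k)·p_{n−k}(j−1)
p_1 = [4/5, 1/5]  (j = 0..1)
p_2 = [3/5, 9/25, 1/25]  (j = 0..2)
p_3 = [2/5, 12/25, 14/125, 1/125]  (j = 0..3)
p_4 = [1/5, 14/25, 26/125, 19/625, 1/625]  (j = 0..4)
E[N_4] = Σ j·p_4(j) = 671/625;  E[N_4²] = Σ j²·p_4(j) = 1057/625
Var[N_4] = 1057/625 − (671/625)² = 210384/390625


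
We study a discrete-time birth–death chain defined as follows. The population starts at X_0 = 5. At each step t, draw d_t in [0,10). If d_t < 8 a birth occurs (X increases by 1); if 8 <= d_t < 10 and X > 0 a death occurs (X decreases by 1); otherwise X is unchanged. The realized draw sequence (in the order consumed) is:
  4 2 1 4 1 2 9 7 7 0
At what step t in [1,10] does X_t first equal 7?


t=0: X=5, d=4 → birth, X_1=6
t=1: X=6, d=2 → birth, X_2=7
t=2: X=7, d=1 → birth, X_3=8
t=3: X=8, d=4 → birth, X_4=9
t=4: X=9, d=1 → birth, X_5=10
t=5: X=10, d=2 → birth, X_6=11
t=6: X=11, d=9 → death, X_7=10
t=7: X=10, d=7 → birth, X_8=11
t=8: X=11, d=7 → birth, X_9=12
t=9: X=12, d=0 → birth, X_10=13

2


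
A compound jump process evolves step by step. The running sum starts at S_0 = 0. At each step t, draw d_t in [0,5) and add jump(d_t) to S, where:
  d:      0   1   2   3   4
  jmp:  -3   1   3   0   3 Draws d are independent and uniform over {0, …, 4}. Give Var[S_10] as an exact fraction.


248/5

Outcome values over d=0..4: [-3, 1, 3, 0, 3]
Σy = 4, Σy² = 28, M = 5
μ = 4/5 = 4/5,  σ² = 28/5 − (4/5)² = 124/25
Independent increments: Var[S_10] = 10·σ² = 10·(124/25) = 248/5


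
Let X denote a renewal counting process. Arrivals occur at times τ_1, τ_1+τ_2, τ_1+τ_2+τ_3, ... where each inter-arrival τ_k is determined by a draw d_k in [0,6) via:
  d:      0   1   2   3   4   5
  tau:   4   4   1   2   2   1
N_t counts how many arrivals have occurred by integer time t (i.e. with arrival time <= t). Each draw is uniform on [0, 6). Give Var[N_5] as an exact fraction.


Inter-arrival values over d=0..5: [4, 4, 1, 2, 2, 1]
Each d has probability 1/6, so the pmf of τ is: f(1) = 1/3, f(2) = 1/3, f(4) = 1/3
Let p_n(j) = P(N_n = j), with p_0 = [1]. Condition on τ_1: p_n(0) = P(τ > n), and for j >= 1, p_n(j) = Σ_{k<=n} f(k)·p_{n−k}(j−1)
p_1 = [2/3, 1/3]  (j = 0..1)
p_2 = [1/3, 5/9, 1/9]  (j = 0..2)
p_3 = [1/3, 1/3, 8/27, 1/27]  (j = 0..3)
p_4 = [0, 5/9, 8/27, 11/81, 1/81]  (j = 0..4)
p_5 = [0, 1/3, 11/27, 16/81, 14/243, 1/243]  (j = 0..5)
E[N_5] = Σ j·p_5(j) = 484/243;  E[N_5²] = Σ j²·p_5(j) = 386/81
Var[N_5] = 386/81 − (484/243)² = 47138/59049

47138/59049


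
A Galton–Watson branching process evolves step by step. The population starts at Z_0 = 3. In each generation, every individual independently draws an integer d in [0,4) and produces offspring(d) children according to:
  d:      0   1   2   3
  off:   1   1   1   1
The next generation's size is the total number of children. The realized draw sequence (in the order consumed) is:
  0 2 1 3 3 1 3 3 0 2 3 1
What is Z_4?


3

gen 0: Z_0=3, draws=[0, 2, 1], offspring=[1, 1, 1], Z_1=3
gen 1: Z_1=3, draws=[3, 3, 1], offspring=[1, 1, 1], Z_2=3
gen 2: Z_2=3, draws=[3, 3, 0], offspring=[1, 1, 1], Z_3=3
gen 3: Z_3=3, draws=[2, 3, 1], offspring=[1, 1, 1], Z_4=3


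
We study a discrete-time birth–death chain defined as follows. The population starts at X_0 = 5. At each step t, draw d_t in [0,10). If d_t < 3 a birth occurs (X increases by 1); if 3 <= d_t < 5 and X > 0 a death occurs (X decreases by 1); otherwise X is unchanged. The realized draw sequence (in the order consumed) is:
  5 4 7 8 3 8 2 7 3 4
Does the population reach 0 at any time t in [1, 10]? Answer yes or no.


no

t=0: X=5, d=5 → hold, X_1=5
t=1: X=5, d=4 → death, X_2=4
t=2: X=4, d=7 → hold, X_3=4
t=3: X=4, d=8 → hold, X_4=4
t=4: X=4, d=3 → death, X_5=3
t=5: X=3, d=8 → hold, X_6=3
t=6: X=3, d=2 → birth, X_7=4
t=7: X=4, d=7 → hold, X_8=4
t=8: X=4, d=3 → death, X_9=3
t=9: X=3, d=4 → death, X_10=2


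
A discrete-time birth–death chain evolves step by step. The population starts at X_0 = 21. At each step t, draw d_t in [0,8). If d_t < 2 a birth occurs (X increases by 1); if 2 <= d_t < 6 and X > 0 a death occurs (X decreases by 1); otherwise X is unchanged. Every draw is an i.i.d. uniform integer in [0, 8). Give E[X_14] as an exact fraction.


X can drop by at most 1 per step and X_0 = 21 > T = 14, so X_t >= 21 − t >= 7 > 0 for every t <= 14: the floor at 0 (the 'and X > 0' condition) never binds. Hence X_14 = X_0 + Σ_{t<14} Y_t with i.i.d. increments Y_t = y(d_t) ∈ {+1, −1, 0}.
Outcome values over d=0..7: [1, 1, -1, -1, -1, -1, 0, 0]
Σy = -2, Σy² = 6, M = 8
μ = -2/8 = -1/4,  σ² = 6/8 − (-1/4)² = 11/16
E[X_14] = 21 + 14·(-1/4) = 35/2

35/2


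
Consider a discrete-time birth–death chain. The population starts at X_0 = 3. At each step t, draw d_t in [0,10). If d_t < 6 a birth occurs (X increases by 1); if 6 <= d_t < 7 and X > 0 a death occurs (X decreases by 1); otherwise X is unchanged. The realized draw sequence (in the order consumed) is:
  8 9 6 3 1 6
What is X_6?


3

t=0: X=3, d=8 → hold, X_1=3
t=1: X=3, d=9 → hold, X_2=3
t=2: X=3, d=6 → death, X_3=2
t=3: X=2, d=3 → birth, X_4=3
t=4: X=3, d=1 → birth, X_5=4
t=5: X=4, d=6 → death, X_6=3


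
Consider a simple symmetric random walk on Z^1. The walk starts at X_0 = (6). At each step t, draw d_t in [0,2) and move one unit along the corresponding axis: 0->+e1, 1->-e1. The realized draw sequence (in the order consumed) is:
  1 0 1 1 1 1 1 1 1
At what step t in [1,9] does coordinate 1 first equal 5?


1

t=0: X=(6), d=1 → -e1, X_1=(5)
t=1: X=(5), d=0 → +e1, X_2=(6)
t=2: X=(6), d=1 → -e1, X_3=(5)
t=3: X=(5), d=1 → -e1, X_4=(4)
t=4: X=(4), d=1 → -e1, X_5=(3)
t=5: X=(3), d=1 → -e1, X_6=(2)
t=6: X=(2), d=1 → -e1, X_7=(1)
t=7: X=(1), d=1 → -e1, X_8=(0)
t=8: X=(0), d=1 → -e1, X_9=(-1)


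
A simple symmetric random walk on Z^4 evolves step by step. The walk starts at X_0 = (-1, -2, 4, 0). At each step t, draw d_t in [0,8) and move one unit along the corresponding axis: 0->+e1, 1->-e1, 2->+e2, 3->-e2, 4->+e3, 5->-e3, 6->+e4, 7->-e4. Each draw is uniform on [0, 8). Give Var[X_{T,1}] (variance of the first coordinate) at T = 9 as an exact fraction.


9/4

Outcome values over d=0..7: [1, -1, 0, 0, 0, 0, 0, 0]
Σy = 0, Σy² = 2, M = 8
μ = 0/8 = 0,  σ² = 2/8 − (0)² = 1/4
Independent increments: Var[X_9] = 9·σ² = 9·(1/4) = 9/4


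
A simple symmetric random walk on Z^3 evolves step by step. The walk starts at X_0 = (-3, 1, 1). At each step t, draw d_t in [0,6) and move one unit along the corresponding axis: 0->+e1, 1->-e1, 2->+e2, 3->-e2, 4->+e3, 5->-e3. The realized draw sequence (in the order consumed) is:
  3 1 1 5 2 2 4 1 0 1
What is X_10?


(-6, 2, 1)

t=0: X=(-3, 1, 1), d=3 → -e2, X_1=(-3, 0, 1)
t=1: X=(-3, 0, 1), d=1 → -e1, X_2=(-4, 0, 1)
t=2: X=(-4, 0, 1), d=1 → -e1, X_3=(-5, 0, 1)
t=3: X=(-5, 0, 1), d=5 → -e3, X_4=(-5, 0, 0)
t=4: X=(-5, 0, 0), d=2 → +e2, X_5=(-5, 1, 0)
t=5: X=(-5, 1, 0), d=2 → +e2, X_6=(-5, 2, 0)
t=6: X=(-5, 2, 0), d=4 → +e3, X_7=(-5, 2, 1)
t=7: X=(-5, 2, 1), d=1 → -e1, X_8=(-6, 2, 1)
t=8: X=(-6, 2, 1), d=0 → +e1, X_9=(-5, 2, 1)
t=9: X=(-5, 2, 1), d=1 → -e1, X_10=(-6, 2, 1)


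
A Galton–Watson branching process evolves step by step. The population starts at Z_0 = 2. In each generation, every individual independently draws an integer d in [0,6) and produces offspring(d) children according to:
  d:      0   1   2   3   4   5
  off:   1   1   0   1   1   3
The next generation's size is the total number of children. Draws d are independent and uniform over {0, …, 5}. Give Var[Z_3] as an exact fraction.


180467/23328

Outcome values over d=0..5: [1, 1, 0, 1, 1, 3]
Σy = 7, Σy² = 13, M = 6
μ = 7/6 = 7/6,  σ² = 13/6 − (7/6)² = 29/36
V_0 = 0, E_0 = 2
V_1 = 29/36·E_0 + (7/6)²·V_0 = 29/18;  E_1 = 7/3
V_2 = 29/36·E_1 + (7/6)²·V_1 = 2639/648;  E_2 = 49/18
V_3 = 29/36·E_2 + (7/6)²·V_2 = 180467/23328;  E_3 = 343/108


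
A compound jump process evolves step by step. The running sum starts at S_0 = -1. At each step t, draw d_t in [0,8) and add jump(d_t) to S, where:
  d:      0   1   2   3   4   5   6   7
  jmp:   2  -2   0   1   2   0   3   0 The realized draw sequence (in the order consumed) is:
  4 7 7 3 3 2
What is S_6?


t=0: S=-1, d=4, jump=2, S_1=1
t=1: S=1, d=7, jump=0, S_2=1
t=2: S=1, d=7, jump=0, S_3=1
t=3: S=1, d=3, jump=1, S_4=2
t=4: S=2, d=3, jump=1, S_5=3
t=5: S=3, d=2, jump=0, S_6=3

3


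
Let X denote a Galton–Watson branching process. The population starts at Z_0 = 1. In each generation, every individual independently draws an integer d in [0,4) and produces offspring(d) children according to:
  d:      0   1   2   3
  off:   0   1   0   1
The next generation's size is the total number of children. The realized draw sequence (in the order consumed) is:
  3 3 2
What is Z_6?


gen 0: Z_0=1, draws=[3], offspring=[1], Z_1=1
gen 1: Z_1=1, draws=[3], offspring=[1], Z_2=1
gen 2: Z_2=1, draws=[2], offspring=[0], Z_3=0
gen 3: Z_3=0, draws=[], offspring=[], Z_4=0
gen 4: Z_4=0, draws=[], offspring=[], Z_5=0
gen 5: Z_5=0, draws=[], offspring=[], Z_6=0

0
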